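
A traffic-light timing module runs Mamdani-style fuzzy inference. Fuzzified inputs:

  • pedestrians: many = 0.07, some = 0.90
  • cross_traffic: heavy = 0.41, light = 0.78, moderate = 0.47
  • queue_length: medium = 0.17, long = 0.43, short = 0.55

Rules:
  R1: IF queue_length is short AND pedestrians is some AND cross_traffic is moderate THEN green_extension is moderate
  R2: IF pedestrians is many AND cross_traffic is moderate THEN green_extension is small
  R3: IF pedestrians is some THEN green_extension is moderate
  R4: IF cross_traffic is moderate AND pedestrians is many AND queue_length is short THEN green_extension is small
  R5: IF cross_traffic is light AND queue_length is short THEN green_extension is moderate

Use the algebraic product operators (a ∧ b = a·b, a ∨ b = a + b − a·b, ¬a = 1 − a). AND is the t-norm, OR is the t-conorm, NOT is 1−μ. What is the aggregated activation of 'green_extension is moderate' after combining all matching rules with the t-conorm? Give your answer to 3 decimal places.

0.956

R1: short=0.55, some=0.90, moderate=0.47; AND[a·b] → w = 0.2327
R2: many=0.07, moderate=0.47; AND[a·b] → w = 0.0329
R3: some=0.90 → w = 0.9000
R4: moderate=0.47, many=0.07, short=0.55; AND[a·b] → w = 0.0181
R5: light=0.78, short=0.55; AND[a·b] → w = 0.4290
Rules with consequent 'moderate': {R1, R3, R5} → strengths 0.2327, 0.9000, 0.4290
Aggregate via t-conorm [a + b − a·b]: 0.9562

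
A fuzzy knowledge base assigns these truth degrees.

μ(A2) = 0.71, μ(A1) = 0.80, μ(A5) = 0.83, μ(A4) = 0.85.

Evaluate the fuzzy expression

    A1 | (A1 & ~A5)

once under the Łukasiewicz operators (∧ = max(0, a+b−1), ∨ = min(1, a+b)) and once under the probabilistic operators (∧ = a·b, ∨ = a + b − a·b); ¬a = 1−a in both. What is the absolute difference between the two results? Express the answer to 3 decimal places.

0.027

Under Łukasiewicz:
  ~A5 = 1 − 0.83 = 0.17
  A1 & ~A5 = max(0, a+b−1) on (0.80, 0.17) = 0.00
  A1 | (A1 & ~A5) = min(1, a+b) on (0.80, 0.00) = 0.80
  → value = 0.8000
Under probabilistic:
  ~A5 = 1 − 0.8300 = 0.1700
  A1 & ~A5 = a·b on (0.8000, 0.1700) = 0.1360
  A1 | (A1 & ~A5) = a + b − a·b on (0.8000, 0.1360) = 0.8272
  → value = 0.8272
|0.8000 − 0.8272| = 0.027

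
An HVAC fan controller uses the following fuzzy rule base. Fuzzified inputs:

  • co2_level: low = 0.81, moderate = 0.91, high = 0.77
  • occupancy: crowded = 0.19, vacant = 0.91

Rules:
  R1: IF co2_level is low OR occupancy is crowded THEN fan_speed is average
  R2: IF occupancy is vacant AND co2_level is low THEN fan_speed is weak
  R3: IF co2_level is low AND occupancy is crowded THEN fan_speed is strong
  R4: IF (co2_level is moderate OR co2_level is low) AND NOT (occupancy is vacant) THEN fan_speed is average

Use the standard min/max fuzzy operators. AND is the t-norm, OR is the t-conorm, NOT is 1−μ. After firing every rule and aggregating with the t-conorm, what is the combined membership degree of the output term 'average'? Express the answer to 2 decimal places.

R1: low=0.81, crowded=0.19; OR[max(a, b)] → w = 0.81
R2: vacant=0.91, low=0.81; AND[min(a, b)] → w = 0.81
R3: low=0.81, crowded=0.19; AND[min(a, b)] → w = 0.19
R4: (moderate=0.91 OR low=0.81) = 0.91; AND[min(a, b)] with ¬vacant=1−0.91=0.09 → w = 0.09
Rules with consequent 'average': {R1, R4} → strengths 0.81, 0.09
Aggregate via t-conorm [max(a, b)]: 0.81

0.81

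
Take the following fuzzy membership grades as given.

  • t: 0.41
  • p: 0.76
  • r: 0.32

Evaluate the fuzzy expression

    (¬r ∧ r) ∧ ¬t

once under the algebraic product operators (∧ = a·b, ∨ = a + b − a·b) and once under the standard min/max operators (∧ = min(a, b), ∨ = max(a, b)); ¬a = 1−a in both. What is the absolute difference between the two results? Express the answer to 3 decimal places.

0.192

Under algebraic product:
  ¬r = 1 − 0.3200 = 0.6800
  ¬r ∧ r = a·b on (0.6800, 0.3200) = 0.2176
  ¬t = 1 − 0.4100 = 0.5900
  (¬r ∧ r) ∧ ¬t = a·b on (0.2176, 0.5900) = 0.1284
  → value = 0.1284
Under standard min/max:
  ¬r = 1 − 0.32 = 0.68
  ¬r ∧ r = min(a, b) on (0.68, 0.32) = 0.32
  ¬t = 1 − 0.41 = 0.59
  (¬r ∧ r) ∧ ¬t = min(a, b) on (0.32, 0.59) = 0.32
  → value = 0.3200
|0.1284 − 0.3200| = 0.192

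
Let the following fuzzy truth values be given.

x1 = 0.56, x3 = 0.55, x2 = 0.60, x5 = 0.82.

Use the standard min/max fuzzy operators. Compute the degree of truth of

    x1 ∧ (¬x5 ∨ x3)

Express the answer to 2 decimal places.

0.55

¬x5 = 1 − 0.82 = 0.18
¬x5 ∨ x3 = max(a, b) on (0.18, 0.55) = 0.55
x1 ∧ (¬x5 ∨ x3) = min(a, b) on (0.56, 0.55) = 0.55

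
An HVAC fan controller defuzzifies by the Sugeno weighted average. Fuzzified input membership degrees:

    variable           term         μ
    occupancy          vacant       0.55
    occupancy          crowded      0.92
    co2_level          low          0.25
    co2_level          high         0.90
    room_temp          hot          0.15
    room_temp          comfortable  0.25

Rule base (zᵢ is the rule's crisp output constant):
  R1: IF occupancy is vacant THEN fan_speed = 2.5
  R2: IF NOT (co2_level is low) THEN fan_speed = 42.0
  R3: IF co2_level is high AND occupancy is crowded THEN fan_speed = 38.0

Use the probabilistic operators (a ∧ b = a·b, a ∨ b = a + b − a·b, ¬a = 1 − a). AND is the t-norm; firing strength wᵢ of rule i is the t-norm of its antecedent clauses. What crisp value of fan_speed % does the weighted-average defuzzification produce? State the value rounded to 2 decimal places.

30.23

R1 (z=2.5): vacant=0.55 → w = 0.5500
R2 (z=42.0): ¬low=1−0.25=0.75 → w = 0.7500
R3 (z=38.0): high=0.90, crowded=0.92; AND[a·b] → w = 0.8280
Weighted average = (0.5500·2.5 + 0.7500·42.0 + 0.8280·38.0) / (0.5500 + 0.7500 + 0.8280)
  = 64.3390 / 2.1280 = 30.23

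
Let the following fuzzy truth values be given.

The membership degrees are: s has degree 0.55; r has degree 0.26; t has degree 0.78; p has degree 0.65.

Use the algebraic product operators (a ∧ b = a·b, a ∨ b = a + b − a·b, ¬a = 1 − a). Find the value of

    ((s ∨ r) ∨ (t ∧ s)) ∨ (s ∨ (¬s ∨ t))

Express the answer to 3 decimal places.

s ∨ r = a + b − a·b on (0.5500, 0.2600) = 0.6670
t ∧ s = a·b on (0.7800, 0.5500) = 0.4290
(s ∨ r) ∨ (t ∧ s) = a + b − a·b on (0.6670, 0.4290) = 0.8099
¬s = 1 − 0.5500 = 0.4500
¬s ∨ t = a + b − a·b on (0.4500, 0.7800) = 0.8790
s ∨ (¬s ∨ t) = a + b − a·b on (0.5500, 0.8790) = 0.9456
((s ∨ r) ∨ (t ∧ s)) ∨ (s ∨ (¬s ∨ t)) = a + b − a·b on (0.8099, 0.9456) = 0.9896

0.990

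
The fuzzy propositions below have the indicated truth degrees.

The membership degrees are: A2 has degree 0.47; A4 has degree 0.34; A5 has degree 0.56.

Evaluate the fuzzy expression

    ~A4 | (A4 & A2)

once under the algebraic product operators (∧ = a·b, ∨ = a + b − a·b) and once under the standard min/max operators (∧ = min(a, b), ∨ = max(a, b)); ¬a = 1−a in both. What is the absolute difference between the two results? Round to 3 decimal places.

0.054

Under algebraic product:
  ~A4 = 1 − 0.3400 = 0.6600
  A4 & A2 = a·b on (0.3400, 0.4700) = 0.1598
  ~A4 | (A4 & A2) = a + b − a·b on (0.6600, 0.1598) = 0.7143
  → value = 0.7143
Under standard min/max:
  ~A4 = 1 − 0.34 = 0.66
  A4 & A2 = min(a, b) on (0.34, 0.47) = 0.34
  ~A4 | (A4 & A2) = max(a, b) on (0.66, 0.34) = 0.66
  → value = 0.6600
|0.7143 − 0.6600| = 0.054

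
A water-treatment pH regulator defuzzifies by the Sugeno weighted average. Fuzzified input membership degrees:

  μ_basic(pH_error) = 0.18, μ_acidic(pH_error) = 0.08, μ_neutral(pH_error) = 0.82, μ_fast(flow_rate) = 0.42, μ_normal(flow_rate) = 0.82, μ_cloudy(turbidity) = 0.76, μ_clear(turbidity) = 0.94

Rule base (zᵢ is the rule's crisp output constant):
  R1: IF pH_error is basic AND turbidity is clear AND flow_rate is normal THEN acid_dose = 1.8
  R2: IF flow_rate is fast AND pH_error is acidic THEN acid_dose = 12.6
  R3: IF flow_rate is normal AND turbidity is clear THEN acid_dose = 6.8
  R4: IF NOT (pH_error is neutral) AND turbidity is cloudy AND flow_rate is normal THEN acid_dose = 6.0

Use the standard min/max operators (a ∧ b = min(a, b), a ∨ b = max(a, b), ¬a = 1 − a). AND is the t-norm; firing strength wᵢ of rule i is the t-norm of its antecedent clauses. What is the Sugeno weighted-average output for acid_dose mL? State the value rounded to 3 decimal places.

R1 (z=1.8): basic=0.18, clear=0.94, normal=0.82; AND[min(a, b)] → w = 0.18
R2 (z=12.6): fast=0.42, acidic=0.08; AND[min(a, b)] → w = 0.08
R3 (z=6.8): normal=0.82, clear=0.94; AND[min(a, b)] → w = 0.82
R4 (z=6.0): ¬neutral=1−0.82=0.18, cloudy=0.76, normal=0.82; AND[min(a, b)] → w = 0.18
Weighted average = (0.18·1.8 + 0.08·12.6 + 0.82·6.8 + 0.18·6.0) / (0.18 + 0.08 + 0.82 + 0.18)
  = 7.9880 / 1.2600 = 6.340

6.340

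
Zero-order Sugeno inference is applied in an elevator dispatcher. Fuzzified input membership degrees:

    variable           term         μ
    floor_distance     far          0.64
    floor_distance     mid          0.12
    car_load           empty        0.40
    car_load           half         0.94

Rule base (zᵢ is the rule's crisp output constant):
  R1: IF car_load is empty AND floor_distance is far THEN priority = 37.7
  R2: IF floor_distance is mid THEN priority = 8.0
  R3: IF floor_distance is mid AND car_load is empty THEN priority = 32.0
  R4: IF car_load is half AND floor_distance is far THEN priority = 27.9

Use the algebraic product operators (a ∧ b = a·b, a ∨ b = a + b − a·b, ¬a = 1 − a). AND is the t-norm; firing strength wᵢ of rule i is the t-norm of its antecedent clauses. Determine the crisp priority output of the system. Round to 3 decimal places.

R1 (z=37.7): empty=0.40, far=0.64; AND[a·b] → w = 0.2560
R2 (z=8.0): mid=0.12 → w = 0.1200
R3 (z=32.0): mid=0.12, empty=0.40; AND[a·b] → w = 0.0480
R4 (z=27.9): half=0.94, far=0.64; AND[a·b] → w = 0.6016
Weighted average = (0.2560·37.7 + 0.1200·8.0 + 0.0480·32.0 + 0.6016·27.9) / (0.2560 + 0.1200 + 0.0480 + 0.6016)
  = 28.9318 / 1.0256 = 28.210

28.210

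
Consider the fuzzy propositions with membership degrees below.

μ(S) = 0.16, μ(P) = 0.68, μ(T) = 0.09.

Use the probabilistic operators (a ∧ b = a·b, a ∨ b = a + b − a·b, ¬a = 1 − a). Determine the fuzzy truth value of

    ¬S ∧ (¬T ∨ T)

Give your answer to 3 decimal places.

0.771

¬S = 1 − 0.1600 = 0.8400
¬T = 1 − 0.0900 = 0.9100
¬T ∨ T = a + b − a·b on (0.9100, 0.0900) = 0.9181
¬S ∧ (¬T ∨ T) = a·b on (0.8400, 0.9181) = 0.7712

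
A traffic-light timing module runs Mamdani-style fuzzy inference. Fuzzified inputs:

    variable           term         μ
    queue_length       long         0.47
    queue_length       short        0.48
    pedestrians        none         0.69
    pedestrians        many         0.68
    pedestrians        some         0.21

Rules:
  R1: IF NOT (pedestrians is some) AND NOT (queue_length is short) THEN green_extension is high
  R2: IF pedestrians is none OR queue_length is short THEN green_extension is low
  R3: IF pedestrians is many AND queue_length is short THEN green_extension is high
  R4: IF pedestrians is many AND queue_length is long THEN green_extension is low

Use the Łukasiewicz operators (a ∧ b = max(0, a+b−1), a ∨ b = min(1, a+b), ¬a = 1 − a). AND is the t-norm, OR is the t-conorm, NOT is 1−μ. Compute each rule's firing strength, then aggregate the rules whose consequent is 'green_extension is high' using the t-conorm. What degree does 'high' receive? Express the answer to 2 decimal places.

0.47

R1: ¬some=1−0.21=0.79, ¬short=1−0.48=0.52; AND[max(0, a+b−1)] → w = 0.31
R2: none=0.69, short=0.48; OR[min(1, a+b)] → w = 1.00
R3: many=0.68, short=0.48; AND[max(0, a+b−1)] → w = 0.16
R4: many=0.68, long=0.47; AND[max(0, a+b−1)] → w = 0.15
Rules with consequent 'high': {R1, R3} → strengths 0.31, 0.16
Aggregate via t-conorm [min(1, a+b)]: 0.47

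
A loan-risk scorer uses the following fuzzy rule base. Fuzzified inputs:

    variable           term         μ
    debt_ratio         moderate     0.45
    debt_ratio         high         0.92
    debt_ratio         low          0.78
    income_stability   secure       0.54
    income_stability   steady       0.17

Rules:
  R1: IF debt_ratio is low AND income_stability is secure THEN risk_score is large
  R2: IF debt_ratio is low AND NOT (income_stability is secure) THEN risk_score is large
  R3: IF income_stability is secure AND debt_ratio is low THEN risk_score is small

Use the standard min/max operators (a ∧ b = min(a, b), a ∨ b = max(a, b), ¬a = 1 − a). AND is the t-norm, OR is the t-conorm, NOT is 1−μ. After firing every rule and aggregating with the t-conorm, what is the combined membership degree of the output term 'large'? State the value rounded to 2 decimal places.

R1: low=0.78, secure=0.54; AND[min(a, b)] → w = 0.54
R2: low=0.78, ¬secure=1−0.54=0.46; AND[min(a, b)] → w = 0.46
R3: secure=0.54, low=0.78; AND[min(a, b)] → w = 0.54
Rules with consequent 'large': {R1, R2} → strengths 0.54, 0.46
Aggregate via t-conorm [max(a, b)]: 0.54

0.54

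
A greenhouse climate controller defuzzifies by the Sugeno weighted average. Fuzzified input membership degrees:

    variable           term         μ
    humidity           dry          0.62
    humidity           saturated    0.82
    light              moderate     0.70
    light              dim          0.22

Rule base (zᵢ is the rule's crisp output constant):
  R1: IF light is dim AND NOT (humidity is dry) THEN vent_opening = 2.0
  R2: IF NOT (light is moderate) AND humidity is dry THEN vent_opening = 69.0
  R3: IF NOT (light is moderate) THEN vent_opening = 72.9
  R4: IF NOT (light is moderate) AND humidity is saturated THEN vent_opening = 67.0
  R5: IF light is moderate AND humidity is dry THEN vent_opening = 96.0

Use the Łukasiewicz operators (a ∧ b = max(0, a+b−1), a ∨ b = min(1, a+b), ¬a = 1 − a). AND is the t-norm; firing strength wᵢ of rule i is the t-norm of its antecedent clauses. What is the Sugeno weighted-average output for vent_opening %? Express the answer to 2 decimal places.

R1 (z=2.0): dim=0.22, ¬dry=1−0.62=0.38; AND[max(0, a+b−1)] → w = 0.00
R2 (z=69.0): ¬moderate=1−0.70=0.30, dry=0.62; AND[max(0, a+b−1)] → w = 0.00
R3 (z=72.9): ¬moderate=1−0.70=0.30 → w = 0.30
R4 (z=67.0): ¬moderate=1−0.70=0.30, saturated=0.82; AND[max(0, a+b−1)] → w = 0.12
R5 (z=96.0): moderate=0.70, dry=0.62; AND[max(0, a+b−1)] → w = 0.32
Weighted average = (0.00·2.0 + 0.00·69.0 + 0.30·72.9 + 0.12·67.0 + 0.32·96.0) / (0.00 + 0.00 + 0.30 + 0.12 + 0.32)
  = 60.6300 / 0.7400 = 81.93

81.93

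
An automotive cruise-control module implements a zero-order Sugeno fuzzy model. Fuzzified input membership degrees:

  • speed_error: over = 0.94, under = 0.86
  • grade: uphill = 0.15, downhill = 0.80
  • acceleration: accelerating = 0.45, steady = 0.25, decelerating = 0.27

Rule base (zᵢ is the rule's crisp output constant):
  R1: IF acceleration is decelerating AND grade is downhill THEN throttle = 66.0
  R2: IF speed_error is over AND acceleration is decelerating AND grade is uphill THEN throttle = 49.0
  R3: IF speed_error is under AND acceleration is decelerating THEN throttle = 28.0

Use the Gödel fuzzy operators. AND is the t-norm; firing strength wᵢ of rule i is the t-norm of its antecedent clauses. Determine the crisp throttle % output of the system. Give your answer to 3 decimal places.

R1 (z=66.0): decelerating=0.27, downhill=0.80; AND[min(a, b)] → w = 0.27
R2 (z=49.0): over=0.94, decelerating=0.27, uphill=0.15; AND[min(a, b)] → w = 0.15
R3 (z=28.0): under=0.86, decelerating=0.27; AND[min(a, b)] → w = 0.27
Weighted average = (0.27·66.0 + 0.15·49.0 + 0.27·28.0) / (0.27 + 0.15 + 0.27)
  = 32.7300 / 0.6900 = 47.435

47.435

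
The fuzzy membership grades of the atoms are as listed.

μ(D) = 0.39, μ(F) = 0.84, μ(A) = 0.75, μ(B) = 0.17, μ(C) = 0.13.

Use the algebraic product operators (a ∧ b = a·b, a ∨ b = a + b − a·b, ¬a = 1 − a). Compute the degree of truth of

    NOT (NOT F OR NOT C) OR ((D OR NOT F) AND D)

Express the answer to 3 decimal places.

NOT F = 1 − 0.8400 = 0.1600
NOT C = 1 − 0.1300 = 0.8700
NOT F OR NOT C = a + b − a·b on (0.1600, 0.8700) = 0.8908
NOT (NOT F OR NOT C) = 1 − 0.8908 = 0.1092
NOT F = 1 − 0.8400 = 0.1600
D OR NOT F = a + b − a·b on (0.3900, 0.1600) = 0.4876
(D OR NOT F) AND D = a·b on (0.4876, 0.3900) = 0.1902
NOT (NOT F OR NOT C) OR ((D OR NOT F) AND D) = a + b − a·b on (0.1092, 0.1902) = 0.2786

0.279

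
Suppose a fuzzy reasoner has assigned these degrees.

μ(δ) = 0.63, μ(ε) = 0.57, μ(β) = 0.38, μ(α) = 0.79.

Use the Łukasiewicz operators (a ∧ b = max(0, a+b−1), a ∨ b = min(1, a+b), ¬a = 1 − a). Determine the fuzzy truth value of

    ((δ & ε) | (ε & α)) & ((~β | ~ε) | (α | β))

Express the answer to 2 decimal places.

0.56

δ & ε = max(0, a+b−1) on (0.63, 0.57) = 0.20
ε & α = max(0, a+b−1) on (0.57, 0.79) = 0.36
(δ & ε) | (ε & α) = min(1, a+b) on (0.20, 0.36) = 0.56
~β = 1 − 0.38 = 0.62
~ε = 1 − 0.57 = 0.43
~β | ~ε = min(1, a+b) on (0.62, 0.43) = 1.00
α | β = min(1, a+b) on (0.79, 0.38) = 1.00
(~β | ~ε) | (α | β) = min(1, a+b) on (1.00, 1.00) = 1.00
((δ & ε) | (ε & α)) & ((~β | ~ε) | (α | β)) = max(0, a+b−1) on (0.56, 1.00) = 0.56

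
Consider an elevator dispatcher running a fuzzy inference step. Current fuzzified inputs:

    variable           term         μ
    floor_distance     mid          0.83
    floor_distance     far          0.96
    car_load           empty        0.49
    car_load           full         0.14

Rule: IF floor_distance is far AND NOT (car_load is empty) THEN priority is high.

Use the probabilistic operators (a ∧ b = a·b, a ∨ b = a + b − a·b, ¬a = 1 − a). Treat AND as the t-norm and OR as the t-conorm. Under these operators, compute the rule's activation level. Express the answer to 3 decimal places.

0.490

firing strength: far=0.96, ¬empty=1−0.49=0.51; AND[a·b] → w = 0.4896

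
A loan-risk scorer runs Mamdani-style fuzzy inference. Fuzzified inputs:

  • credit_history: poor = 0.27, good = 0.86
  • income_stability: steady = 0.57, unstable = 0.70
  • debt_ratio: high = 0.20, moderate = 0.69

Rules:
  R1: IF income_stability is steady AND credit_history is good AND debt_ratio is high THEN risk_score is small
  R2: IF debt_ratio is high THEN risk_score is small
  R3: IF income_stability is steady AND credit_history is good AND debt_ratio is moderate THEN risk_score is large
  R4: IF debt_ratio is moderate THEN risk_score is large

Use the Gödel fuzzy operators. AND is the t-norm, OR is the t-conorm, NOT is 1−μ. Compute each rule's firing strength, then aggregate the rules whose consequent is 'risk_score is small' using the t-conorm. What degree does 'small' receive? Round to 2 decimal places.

R1: steady=0.57, good=0.86, high=0.20; AND[min(a, b)] → w = 0.20
R2: high=0.20 → w = 0.20
R3: steady=0.57, good=0.86, moderate=0.69; AND[min(a, b)] → w = 0.57
R4: moderate=0.69 → w = 0.69
Rules with consequent 'small': {R1, R2} → strengths 0.20, 0.20
Aggregate via t-conorm [max(a, b)]: 0.20

0.20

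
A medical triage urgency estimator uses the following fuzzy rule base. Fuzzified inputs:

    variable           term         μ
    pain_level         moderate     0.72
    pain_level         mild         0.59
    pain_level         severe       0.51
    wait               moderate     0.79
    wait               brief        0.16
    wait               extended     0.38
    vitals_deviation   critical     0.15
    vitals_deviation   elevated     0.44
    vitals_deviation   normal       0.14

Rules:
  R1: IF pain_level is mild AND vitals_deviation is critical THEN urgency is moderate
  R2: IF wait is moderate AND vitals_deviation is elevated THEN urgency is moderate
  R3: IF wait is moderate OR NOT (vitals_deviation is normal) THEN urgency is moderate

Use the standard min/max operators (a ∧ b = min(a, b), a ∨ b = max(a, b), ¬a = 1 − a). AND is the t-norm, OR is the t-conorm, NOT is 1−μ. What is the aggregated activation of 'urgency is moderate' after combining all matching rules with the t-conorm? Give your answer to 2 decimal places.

R1: mild=0.59, critical=0.15; AND[min(a, b)] → w = 0.15
R2: moderate=0.79, elevated=0.44; AND[min(a, b)] → w = 0.44
R3: moderate=0.79, ¬normal=1−0.14=0.86; OR[max(a, b)] → w = 0.86
Rules with consequent 'moderate': {R1, R2, R3} → strengths 0.15, 0.44, 0.86
Aggregate via t-conorm [max(a, b)]: 0.86

0.86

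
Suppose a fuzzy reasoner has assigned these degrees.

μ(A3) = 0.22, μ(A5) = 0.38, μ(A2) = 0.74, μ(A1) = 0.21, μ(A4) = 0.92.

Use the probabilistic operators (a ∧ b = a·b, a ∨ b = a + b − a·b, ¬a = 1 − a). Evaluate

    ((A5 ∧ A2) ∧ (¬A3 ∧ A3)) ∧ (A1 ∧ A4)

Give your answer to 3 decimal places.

A5 ∧ A2 = a·b on (0.3800, 0.7400) = 0.2812
¬A3 = 1 − 0.2200 = 0.7800
¬A3 ∧ A3 = a·b on (0.7800, 0.2200) = 0.1716
(A5 ∧ A2) ∧ (¬A3 ∧ A3) = a·b on (0.2812, 0.1716) = 0.0483
A1 ∧ A4 = a·b on (0.2100, 0.9200) = 0.1932
((A5 ∧ A2) ∧ (¬A3 ∧ A3)) ∧ (A1 ∧ A4) = a·b on (0.0483, 0.1932) = 0.0093

0.009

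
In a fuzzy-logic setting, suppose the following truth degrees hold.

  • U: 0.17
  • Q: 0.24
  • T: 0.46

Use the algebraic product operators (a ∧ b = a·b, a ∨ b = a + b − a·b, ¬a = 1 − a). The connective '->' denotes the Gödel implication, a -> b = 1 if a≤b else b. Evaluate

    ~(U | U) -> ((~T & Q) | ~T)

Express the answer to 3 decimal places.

0.600

U | U = a + b − a·b on (0.1700, 0.1700) = 0.3111
~(U | U) = 1 − 0.3111 = 0.6889
~T = 1 − 0.4600 = 0.5400
~T & Q = a·b on (0.5400, 0.2400) = 0.1296
~T = 1 − 0.4600 = 0.5400
(~T & Q) | ~T = a + b − a·b on (0.1296, 0.5400) = 0.5996
~(U | U) -> ((~T & Q) | ~T)  [Gödel: 1 if a≤b else b] with a=0.6889, b=0.5996 → 0.5996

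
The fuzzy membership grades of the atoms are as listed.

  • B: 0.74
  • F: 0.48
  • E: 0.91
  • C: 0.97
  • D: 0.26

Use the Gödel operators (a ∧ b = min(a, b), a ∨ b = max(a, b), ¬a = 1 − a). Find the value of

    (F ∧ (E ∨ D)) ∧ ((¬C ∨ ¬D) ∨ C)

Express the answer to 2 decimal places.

E ∨ D = max(a, b) on (0.91, 0.26) = 0.91
F ∧ (E ∨ D) = min(a, b) on (0.48, 0.91) = 0.48
¬C = 1 − 0.97 = 0.03
¬D = 1 − 0.26 = 0.74
¬C ∨ ¬D = max(a, b) on (0.03, 0.74) = 0.74
(¬C ∨ ¬D) ∨ C = max(a, b) on (0.74, 0.97) = 0.97
(F ∧ (E ∨ D)) ∧ ((¬C ∨ ¬D) ∨ C) = min(a, b) on (0.48, 0.97) = 0.48

0.48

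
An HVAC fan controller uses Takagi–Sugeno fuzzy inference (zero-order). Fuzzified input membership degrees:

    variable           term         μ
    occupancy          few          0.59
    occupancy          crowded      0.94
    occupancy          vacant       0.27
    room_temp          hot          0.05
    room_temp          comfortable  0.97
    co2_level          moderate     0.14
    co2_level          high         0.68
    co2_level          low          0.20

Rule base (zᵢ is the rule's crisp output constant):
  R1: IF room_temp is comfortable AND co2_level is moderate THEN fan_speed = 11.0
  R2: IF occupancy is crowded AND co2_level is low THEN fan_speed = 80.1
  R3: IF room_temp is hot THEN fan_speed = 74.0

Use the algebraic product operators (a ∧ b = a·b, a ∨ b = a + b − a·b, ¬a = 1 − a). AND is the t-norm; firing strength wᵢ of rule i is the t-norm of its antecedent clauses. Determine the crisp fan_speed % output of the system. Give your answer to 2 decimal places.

54.18

R1 (z=11.0): comfortable=0.97, moderate=0.14; AND[a·b] → w = 0.1358
R2 (z=80.1): crowded=0.94, low=0.20; AND[a·b] → w = 0.1880
R3 (z=74.0): hot=0.05 → w = 0.0500
Weighted average = (0.1358·11.0 + 0.1880·80.1 + 0.0500·74.0) / (0.1358 + 0.1880 + 0.0500)
  = 20.2526 / 0.3738 = 54.18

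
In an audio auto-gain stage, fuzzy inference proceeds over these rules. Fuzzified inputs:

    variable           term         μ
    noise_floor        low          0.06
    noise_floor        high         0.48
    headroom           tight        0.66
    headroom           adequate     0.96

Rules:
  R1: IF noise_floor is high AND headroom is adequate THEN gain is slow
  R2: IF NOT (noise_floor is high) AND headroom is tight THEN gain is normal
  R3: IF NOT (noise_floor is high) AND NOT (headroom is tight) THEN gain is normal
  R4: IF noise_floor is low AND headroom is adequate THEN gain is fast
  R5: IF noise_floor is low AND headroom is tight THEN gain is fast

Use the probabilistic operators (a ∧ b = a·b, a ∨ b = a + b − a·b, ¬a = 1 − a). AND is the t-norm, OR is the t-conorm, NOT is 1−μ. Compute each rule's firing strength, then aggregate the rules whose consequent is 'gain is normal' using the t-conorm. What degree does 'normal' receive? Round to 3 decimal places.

0.459

R1: high=0.48, adequate=0.96; AND[a·b] → w = 0.4608
R2: ¬high=1−0.48=0.52, tight=0.66; AND[a·b] → w = 0.3432
R3: ¬high=1−0.48=0.52, ¬tight=1−0.66=0.34; AND[a·b] → w = 0.1768
R4: low=0.06, adequate=0.96; AND[a·b] → w = 0.0576
R5: low=0.06, tight=0.66; AND[a·b] → w = 0.0396
Rules with consequent 'normal': {R2, R3} → strengths 0.3432, 0.1768
Aggregate via t-conorm [a + b − a·b]: 0.4593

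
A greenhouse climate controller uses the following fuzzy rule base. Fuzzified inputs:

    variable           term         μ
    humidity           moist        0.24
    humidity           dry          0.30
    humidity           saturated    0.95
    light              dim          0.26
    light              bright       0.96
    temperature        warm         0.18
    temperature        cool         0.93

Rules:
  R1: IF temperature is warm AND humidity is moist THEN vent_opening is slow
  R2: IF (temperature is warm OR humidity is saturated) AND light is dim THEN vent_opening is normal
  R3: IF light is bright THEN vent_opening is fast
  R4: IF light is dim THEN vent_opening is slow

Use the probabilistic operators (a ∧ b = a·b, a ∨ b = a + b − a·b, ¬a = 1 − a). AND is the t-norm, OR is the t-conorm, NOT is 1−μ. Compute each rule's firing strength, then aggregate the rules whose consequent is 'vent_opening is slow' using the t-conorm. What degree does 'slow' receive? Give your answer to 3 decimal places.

R1: warm=0.18, moist=0.24; AND[a·b] → w = 0.0432
R2: (warm=0.18 OR saturated=0.95) = 0.9590; AND[a·b] with dim=0.26 → w = 0.2493
R3: bright=0.96 → w = 0.9600
R4: dim=0.26 → w = 0.2600
Rules with consequent 'slow': {R1, R4} → strengths 0.0432, 0.2600
Aggregate via t-conorm [a + b − a·b]: 0.2920

0.292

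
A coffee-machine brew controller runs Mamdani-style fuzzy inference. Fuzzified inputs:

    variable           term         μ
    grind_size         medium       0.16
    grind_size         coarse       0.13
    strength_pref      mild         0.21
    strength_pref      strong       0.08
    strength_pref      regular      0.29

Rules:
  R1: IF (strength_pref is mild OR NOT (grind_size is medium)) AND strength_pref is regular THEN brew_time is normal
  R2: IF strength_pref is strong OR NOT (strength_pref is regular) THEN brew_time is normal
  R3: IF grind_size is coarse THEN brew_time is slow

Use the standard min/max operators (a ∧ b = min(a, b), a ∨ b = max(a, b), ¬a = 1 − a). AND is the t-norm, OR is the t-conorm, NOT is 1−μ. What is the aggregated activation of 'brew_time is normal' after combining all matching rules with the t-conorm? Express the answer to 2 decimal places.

0.71

R1: (mild=0.21 OR ¬medium=1−0.16=0.84) = 0.84; AND[min(a, b)] with regular=0.29 → w = 0.29
R2: strong=0.08, ¬regular=1−0.29=0.71; OR[max(a, b)] → w = 0.71
R3: coarse=0.13 → w = 0.13
Rules with consequent 'normal': {R1, R2} → strengths 0.29, 0.71
Aggregate via t-conorm [max(a, b)]: 0.71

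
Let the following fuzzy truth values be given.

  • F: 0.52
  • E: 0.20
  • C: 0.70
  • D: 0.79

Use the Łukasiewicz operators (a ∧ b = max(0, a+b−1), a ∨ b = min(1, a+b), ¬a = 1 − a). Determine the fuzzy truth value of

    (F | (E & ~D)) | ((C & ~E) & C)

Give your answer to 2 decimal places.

0.72

~D = 1 − 0.79 = 0.21
E & ~D = max(0, a+b−1) on (0.20, 0.21) = 0.00
F | (E & ~D) = min(1, a+b) on (0.52, 0.00) = 0.52
~E = 1 − 0.20 = 0.80
C & ~E = max(0, a+b−1) on (0.70, 0.80) = 0.50
(C & ~E) & C = max(0, a+b−1) on (0.50, 0.70) = 0.20
(F | (E & ~D)) | ((C & ~E) & C) = min(1, a+b) on (0.52, 0.20) = 0.72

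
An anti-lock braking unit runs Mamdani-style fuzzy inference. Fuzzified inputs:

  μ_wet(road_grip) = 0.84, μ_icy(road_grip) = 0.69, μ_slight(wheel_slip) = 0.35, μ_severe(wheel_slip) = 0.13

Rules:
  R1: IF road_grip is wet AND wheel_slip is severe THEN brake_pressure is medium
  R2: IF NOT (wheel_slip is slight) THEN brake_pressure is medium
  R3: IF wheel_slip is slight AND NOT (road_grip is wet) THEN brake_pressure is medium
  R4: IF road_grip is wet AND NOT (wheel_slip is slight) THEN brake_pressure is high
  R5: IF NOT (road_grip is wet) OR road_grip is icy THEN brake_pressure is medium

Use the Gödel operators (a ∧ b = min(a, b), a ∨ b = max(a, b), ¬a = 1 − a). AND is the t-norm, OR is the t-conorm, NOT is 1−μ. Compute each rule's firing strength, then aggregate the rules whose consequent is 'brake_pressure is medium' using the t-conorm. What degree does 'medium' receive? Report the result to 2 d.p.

R1: wet=0.84, severe=0.13; AND[min(a, b)] → w = 0.13
R2: ¬slight=1−0.35=0.65 → w = 0.65
R3: slight=0.35, ¬wet=1−0.84=0.16; AND[min(a, b)] → w = 0.16
R4: wet=0.84, ¬slight=1−0.35=0.65; AND[min(a, b)] → w = 0.65
R5: ¬wet=1−0.84=0.16, icy=0.69; OR[max(a, b)] → w = 0.69
Rules with consequent 'medium': {R1, R2, R3, R5} → strengths 0.13, 0.65, 0.16, 0.69
Aggregate via t-conorm [max(a, b)]: 0.69

0.69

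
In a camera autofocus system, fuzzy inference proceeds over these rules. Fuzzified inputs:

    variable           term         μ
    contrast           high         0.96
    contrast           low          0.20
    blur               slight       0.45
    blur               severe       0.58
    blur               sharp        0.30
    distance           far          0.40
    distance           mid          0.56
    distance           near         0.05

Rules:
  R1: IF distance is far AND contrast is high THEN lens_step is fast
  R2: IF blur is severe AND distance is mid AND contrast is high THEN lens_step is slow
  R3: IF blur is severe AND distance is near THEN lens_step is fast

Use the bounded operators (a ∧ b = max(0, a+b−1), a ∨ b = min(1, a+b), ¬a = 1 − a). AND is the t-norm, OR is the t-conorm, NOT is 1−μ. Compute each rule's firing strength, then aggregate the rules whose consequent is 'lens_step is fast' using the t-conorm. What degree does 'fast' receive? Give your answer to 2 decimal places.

R1: far=0.40, high=0.96; AND[max(0, a+b−1)] → w = 0.36
R2: severe=0.58, mid=0.56, high=0.96; AND[max(0, a+b−1)] → w = 0.10
R3: severe=0.58, near=0.05; AND[max(0, a+b−1)] → w = 0.00
Rules with consequent 'fast': {R1, R3} → strengths 0.36, 0.00
Aggregate via t-conorm [min(1, a+b)]: 0.36

0.36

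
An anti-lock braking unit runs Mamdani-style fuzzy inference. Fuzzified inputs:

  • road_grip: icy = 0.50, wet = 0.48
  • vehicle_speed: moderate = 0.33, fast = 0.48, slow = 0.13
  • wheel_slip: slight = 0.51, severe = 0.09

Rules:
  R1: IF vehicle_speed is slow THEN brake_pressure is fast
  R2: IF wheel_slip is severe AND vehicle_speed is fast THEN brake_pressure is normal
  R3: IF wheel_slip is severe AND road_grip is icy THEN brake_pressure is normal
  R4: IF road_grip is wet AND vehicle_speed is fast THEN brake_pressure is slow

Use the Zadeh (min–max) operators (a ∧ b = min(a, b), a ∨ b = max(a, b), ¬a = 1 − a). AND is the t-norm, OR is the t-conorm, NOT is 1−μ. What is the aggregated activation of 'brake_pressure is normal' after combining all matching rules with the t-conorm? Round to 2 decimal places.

R1: slow=0.13 → w = 0.13
R2: severe=0.09, fast=0.48; AND[min(a, b)] → w = 0.09
R3: severe=0.09, icy=0.50; AND[min(a, b)] → w = 0.09
R4: wet=0.48, fast=0.48; AND[min(a, b)] → w = 0.48
Rules with consequent 'normal': {R2, R3} → strengths 0.09, 0.09
Aggregate via t-conorm [max(a, b)]: 0.09

0.09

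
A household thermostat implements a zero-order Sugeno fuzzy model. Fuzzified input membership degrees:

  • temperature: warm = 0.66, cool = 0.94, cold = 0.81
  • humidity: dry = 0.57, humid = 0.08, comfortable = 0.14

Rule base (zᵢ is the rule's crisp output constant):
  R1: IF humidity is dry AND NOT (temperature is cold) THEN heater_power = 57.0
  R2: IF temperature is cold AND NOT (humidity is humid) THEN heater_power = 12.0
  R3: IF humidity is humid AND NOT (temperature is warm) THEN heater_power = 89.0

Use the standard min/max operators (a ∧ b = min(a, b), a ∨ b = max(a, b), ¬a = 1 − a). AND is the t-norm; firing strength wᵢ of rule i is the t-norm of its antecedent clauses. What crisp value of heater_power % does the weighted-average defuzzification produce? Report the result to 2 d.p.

25.62

R1 (z=57.0): dry=0.57, ¬cold=1−0.81=0.19; AND[min(a, b)] → w = 0.19
R2 (z=12.0): cold=0.81, ¬humid=1−0.08=0.92; AND[min(a, b)] → w = 0.81
R3 (z=89.0): humid=0.08, ¬warm=1−0.66=0.34; AND[min(a, b)] → w = 0.08
Weighted average = (0.19·57.0 + 0.81·12.0 + 0.08·89.0) / (0.19 + 0.81 + 0.08)
  = 27.6700 / 1.0800 = 25.62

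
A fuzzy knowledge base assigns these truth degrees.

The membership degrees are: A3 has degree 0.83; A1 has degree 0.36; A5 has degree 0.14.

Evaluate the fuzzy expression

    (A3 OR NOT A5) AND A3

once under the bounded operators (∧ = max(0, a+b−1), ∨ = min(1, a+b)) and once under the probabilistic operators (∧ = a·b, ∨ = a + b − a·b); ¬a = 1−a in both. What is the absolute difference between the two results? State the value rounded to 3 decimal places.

0.020

Under bounded:
  NOT A5 = 1 − 0.14 = 0.86
  A3 OR NOT A5 = min(1, a+b) on (0.83, 0.86) = 1.00
  (A3 OR NOT A5) AND A3 = max(0, a+b−1) on (1.00, 0.83) = 0.83
  → value = 0.8300
Under probabilistic:
  NOT A5 = 1 − 0.1400 = 0.8600
  A3 OR NOT A5 = a + b − a·b on (0.8300, 0.8600) = 0.9762
  (A3 OR NOT A5) AND A3 = a·b on (0.9762, 0.8300) = 0.8102
  → value = 0.8102
|0.8300 − 0.8102| = 0.020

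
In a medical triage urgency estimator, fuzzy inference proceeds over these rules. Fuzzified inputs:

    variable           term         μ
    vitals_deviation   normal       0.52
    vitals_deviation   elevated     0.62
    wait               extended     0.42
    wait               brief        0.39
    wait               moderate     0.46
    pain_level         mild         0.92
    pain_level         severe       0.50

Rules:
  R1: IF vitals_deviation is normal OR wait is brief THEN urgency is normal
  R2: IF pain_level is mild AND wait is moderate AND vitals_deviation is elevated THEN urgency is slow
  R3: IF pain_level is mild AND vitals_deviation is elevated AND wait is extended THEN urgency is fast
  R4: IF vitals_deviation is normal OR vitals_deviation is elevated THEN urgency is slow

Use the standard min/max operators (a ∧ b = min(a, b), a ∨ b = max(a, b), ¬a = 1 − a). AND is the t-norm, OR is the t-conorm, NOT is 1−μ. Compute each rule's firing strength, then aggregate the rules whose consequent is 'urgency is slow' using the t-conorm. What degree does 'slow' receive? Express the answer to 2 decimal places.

0.62

R1: normal=0.52, brief=0.39; OR[max(a, b)] → w = 0.52
R2: mild=0.92, moderate=0.46, elevated=0.62; AND[min(a, b)] → w = 0.46
R3: mild=0.92, elevated=0.62, extended=0.42; AND[min(a, b)] → w = 0.42
R4: normal=0.52, elevated=0.62; OR[max(a, b)] → w = 0.62
Rules with consequent 'slow': {R2, R4} → strengths 0.46, 0.62
Aggregate via t-conorm [max(a, b)]: 0.62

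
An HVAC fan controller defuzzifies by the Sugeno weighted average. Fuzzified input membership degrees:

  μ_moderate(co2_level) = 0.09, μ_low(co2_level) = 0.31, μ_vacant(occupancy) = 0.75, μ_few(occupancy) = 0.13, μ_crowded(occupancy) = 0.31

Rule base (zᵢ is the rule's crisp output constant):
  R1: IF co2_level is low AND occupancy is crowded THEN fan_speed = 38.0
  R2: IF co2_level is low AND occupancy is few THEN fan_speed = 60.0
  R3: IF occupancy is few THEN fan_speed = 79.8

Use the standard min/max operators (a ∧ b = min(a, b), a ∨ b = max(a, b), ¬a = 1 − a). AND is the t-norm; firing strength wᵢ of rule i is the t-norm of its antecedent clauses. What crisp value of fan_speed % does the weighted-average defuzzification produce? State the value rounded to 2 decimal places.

R1 (z=38.0): low=0.31, crowded=0.31; AND[min(a, b)] → w = 0.31
R2 (z=60.0): low=0.31, few=0.13; AND[min(a, b)] → w = 0.13
R3 (z=79.8): few=0.13 → w = 0.13
Weighted average = (0.31·38.0 + 0.13·60.0 + 0.13·79.8) / (0.31 + 0.13 + 0.13)
  = 29.9540 / 0.5700 = 52.55

52.55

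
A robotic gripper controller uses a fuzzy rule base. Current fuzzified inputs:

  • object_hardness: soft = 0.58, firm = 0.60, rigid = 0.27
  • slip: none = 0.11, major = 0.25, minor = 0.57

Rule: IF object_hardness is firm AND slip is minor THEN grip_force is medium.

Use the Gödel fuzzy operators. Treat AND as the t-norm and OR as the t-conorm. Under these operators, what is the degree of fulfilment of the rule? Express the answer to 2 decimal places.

0.57

firing strength: firm=0.60, minor=0.57; AND[min(a, b)] → w = 0.57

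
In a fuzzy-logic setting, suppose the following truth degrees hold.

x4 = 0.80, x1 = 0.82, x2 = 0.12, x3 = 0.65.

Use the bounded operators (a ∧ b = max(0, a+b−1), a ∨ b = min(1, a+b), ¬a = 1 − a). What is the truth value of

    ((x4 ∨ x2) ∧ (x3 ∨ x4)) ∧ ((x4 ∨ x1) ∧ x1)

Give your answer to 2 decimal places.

x4 ∨ x2 = min(1, a+b) on (0.80, 0.12) = 0.92
x3 ∨ x4 = min(1, a+b) on (0.65, 0.80) = 1.00
(x4 ∨ x2) ∧ (x3 ∨ x4) = max(0, a+b−1) on (0.92, 1.00) = 0.92
x4 ∨ x1 = min(1, a+b) on (0.80, 0.82) = 1.00
(x4 ∨ x1) ∧ x1 = max(0, a+b−1) on (1.00, 0.82) = 0.82
((x4 ∨ x2) ∧ (x3 ∨ x4)) ∧ ((x4 ∨ x1) ∧ x1) = max(0, a+b−1) on (0.92, 0.82) = 0.74

0.74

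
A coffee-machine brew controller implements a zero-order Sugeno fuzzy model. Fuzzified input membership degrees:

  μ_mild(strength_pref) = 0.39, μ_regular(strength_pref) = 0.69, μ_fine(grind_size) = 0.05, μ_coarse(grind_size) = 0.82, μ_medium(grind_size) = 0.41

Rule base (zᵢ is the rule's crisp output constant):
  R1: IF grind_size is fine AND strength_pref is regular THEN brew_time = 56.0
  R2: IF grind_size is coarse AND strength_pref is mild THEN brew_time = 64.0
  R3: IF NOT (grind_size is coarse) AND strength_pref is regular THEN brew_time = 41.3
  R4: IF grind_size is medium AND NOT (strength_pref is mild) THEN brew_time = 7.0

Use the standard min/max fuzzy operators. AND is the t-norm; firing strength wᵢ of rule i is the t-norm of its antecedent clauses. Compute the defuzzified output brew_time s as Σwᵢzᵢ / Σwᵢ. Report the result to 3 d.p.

R1 (z=56.0): fine=0.05, regular=0.69; AND[min(a, b)] → w = 0.05
R2 (z=64.0): coarse=0.82, mild=0.39; AND[min(a, b)] → w = 0.39
R3 (z=41.3): ¬coarse=1−0.82=0.18, regular=0.69; AND[min(a, b)] → w = 0.18
R4 (z=7.0): medium=0.41, ¬mild=1−0.39=0.61; AND[min(a, b)] → w = 0.41
Weighted average = (0.05·56.0 + 0.39·64.0 + 0.18·41.3 + 0.41·7.0) / (0.05 + 0.39 + 0.18 + 0.41)
  = 38.0640 / 1.0300 = 36.955

36.955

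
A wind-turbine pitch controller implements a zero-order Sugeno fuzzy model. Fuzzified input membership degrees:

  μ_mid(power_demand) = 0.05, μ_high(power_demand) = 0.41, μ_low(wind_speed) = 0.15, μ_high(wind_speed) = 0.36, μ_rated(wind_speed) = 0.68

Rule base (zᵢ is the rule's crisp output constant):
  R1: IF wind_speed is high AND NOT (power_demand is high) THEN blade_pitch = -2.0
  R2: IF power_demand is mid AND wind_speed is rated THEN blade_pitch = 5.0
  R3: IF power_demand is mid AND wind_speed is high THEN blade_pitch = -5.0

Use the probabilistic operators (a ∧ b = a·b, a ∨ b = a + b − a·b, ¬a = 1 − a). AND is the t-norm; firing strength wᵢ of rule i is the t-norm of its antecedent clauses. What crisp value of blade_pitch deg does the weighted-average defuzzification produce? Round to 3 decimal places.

R1 (z=-2.0): high=0.36, ¬high=1−0.41=0.59; AND[a·b] → w = 0.2124
R2 (z=5.0): mid=0.05, rated=0.68; AND[a·b] → w = 0.0340
R3 (z=-5.0): mid=0.05, high=0.36; AND[a·b] → w = 0.0180
Weighted average = (0.2124·-2.0 + 0.0340·5.0 + 0.0180·-5.0) / (0.2124 + 0.0340 + 0.0180)
  = -0.3448 / 0.2644 = -1.304

-1.304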